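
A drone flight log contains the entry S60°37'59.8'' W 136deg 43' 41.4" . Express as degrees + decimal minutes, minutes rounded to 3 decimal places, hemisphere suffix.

60° 37.997′ S, 136° 43.690′ W

φ: seconds/60 = 0.99667; minutes = 37 + 0.99667 = 37.99667
λ: 43 + 41.4/60 = 43.69000′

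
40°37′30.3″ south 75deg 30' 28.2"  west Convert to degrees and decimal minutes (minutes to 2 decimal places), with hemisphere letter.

40° 37.51′ S, 75° 30.47′ W

Lat: 37 + 30.3/60 = 37.5050′
Lon: seconds/60 = 0.47000; minutes = 30 + 0.47000 = 30.4700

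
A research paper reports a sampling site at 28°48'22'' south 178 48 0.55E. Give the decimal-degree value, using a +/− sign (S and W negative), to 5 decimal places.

Lat: 48′ + 22″ = 48.36667′; 28 + 48.36667/60 = 28.806111
hemisphere S, so the sign is −
Longitude: 178 + 48/60 + 0.55/3600 = 178.800153
E ⇒ keep positive

-28.80611, 178.80015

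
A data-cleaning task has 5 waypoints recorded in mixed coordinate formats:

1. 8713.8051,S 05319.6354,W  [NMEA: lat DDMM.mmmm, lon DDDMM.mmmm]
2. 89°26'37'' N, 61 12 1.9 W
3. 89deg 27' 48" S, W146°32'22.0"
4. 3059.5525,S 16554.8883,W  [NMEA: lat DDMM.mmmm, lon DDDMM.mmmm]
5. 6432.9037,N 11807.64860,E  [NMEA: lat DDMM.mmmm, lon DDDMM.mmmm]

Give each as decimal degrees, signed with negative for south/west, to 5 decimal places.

Point 1:
  Latitude: split at 2 digits → 87° and 13.8051′; 87 + 13.8051/60 = 87.230085
  S ⇒ negate
  Longitude: degrees = first 3 digits = 53, minutes = 19.6354; 53 + 19.6354/60 = 53.327257
  hemisphere W, so the sign is −
Point 2:
  φ: 89 + 26/60 + 37/3600 = 89.443611
  N → positive
  Lon: 61 + 12/60 + 1.9/3600 = 61.200528
  W → negative
Point 3:
  Latitude: 27′ + 48″ = 27.80000′; 89 + 27.80000/60 = 89.463333
  S ⇒ negate
  Longitude: 146° + 32/60 + 22/3600 = 146 + 0.533333 + 0.006111 = 146.539444
  hemisphere W, so the sign is −
Point 4:
  Lat: degrees = first 2 digits = 30, minutes = 59.5525; 30 + 59.5525/60 = 30.992542
  S → negative
  Longitude: degrees = first 3 digits = 165, minutes = 54.8883; 165 + 54.8883/60 = 165.914805
  hemisphere W, so the sign is −
Point 5:
  φ: degrees = first 2 digits = 64, minutes = 32.9037; 64 + 32.9037/60 = 64.548395
  N → positive
  Longitude: degrees = first 3 digits = 118, minutes = 7.6486; 118 + 7.6486/60 = 118.127477
  E → positive

1. -87.23009, -53.32726
2. 89.44361, -61.20053
3. -89.46333, -146.53944
4. -30.99254, -165.91481
5. 64.54840, 118.12748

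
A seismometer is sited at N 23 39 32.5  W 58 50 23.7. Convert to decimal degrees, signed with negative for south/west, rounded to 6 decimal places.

23.659028, -58.839917

Latitude: 23° + 39/60 + 32.5/3600 = 23 + 0.650000 + 0.009028 = 23.6590278
N ⇒ keep positive
Longitude: 58° + 50/60 + 23.7/3600 = 58 + 0.833333 + 0.006583 = 58.8399167
W ⇒ negate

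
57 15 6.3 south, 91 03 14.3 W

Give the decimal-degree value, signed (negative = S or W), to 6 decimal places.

Latitude: 15′ + 6.3″ = 15.10500′; 57 + 15.10500/60 = 57.2517500
S ⇒ negate
Longitude: 91 + 3/60 + 14.3/3600 = 91.0539722
W ⇒ negate

-57.251750, -91.053972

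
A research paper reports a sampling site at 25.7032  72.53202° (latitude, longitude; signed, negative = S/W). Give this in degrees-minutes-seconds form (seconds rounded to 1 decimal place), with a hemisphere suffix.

φ: whole degrees 25; 42.19200′ → 42′ and 11.520″
Longitude: 0.532020° → 31.92120′; 0.92120 × 60 = 55.272″

25°42′11.5″ N, 72°31′55.3″ E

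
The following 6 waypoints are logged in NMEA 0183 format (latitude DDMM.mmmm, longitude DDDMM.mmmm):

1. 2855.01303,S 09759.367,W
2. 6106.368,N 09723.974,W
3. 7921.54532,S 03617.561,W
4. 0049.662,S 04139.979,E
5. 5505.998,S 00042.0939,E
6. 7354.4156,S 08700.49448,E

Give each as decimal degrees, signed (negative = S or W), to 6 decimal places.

Point 1:
  Latitude: split at 2 digits → 28° and 55.01303′; 28 + 55.01303/60 = 28.9168838
  S → negative
  Lon: split at 3 digits → 097° and 59.367′; 97 + 59.367/60 = 97.9894500
  W → negative
Point 2:
  Latitude: split at 2 digits → 61° and 6.368′; 61 + 6.368/60 = 61.1061333
  N → positive
  Lon: degrees = first 3 digits = 97, minutes = 23.974; 97 + 23.974/60 = 97.3995667
  W → negative
Point 3:
  φ: degrees = first 2 digits = 79, minutes = 21.54532; 79 + 21.54532/60 = 79.3590887
  hemisphere S, so the sign is −
  Longitude: split at 3 digits → 036° and 17.561′; 36 + 17.561/60 = 36.2926833
  hemisphere W, so the sign is −
Point 4:
  φ: degrees = first 2 digits = 0, minutes = 49.662; 0 + 49.662/60 = 0.8277000
  S → negative
  λ: split at 3 digits → 041° and 39.979′; 41 + 39.979/60 = 41.6663167
  E → positive
Point 5:
  φ: degrees = first 2 digits = 55, minutes = 5.998; 55 + 5.998/60 = 55.0999667
  S → negative
  Longitude: split at 3 digits → 000° and 42.0939′; 0 + 42.0939/60 = 0.7015650
  E ⇒ keep positive
Point 6:
  φ: degrees = first 2 digits = 73, minutes = 54.4156; 73 + 54.4156/60 = 73.9069267
  S ⇒ negate
  λ: degrees = first 3 digits = 87, minutes = 0.49448; 87 + 0.49448/60 = 87.0082413
  E → positive

1. -28.916884, -97.989450
2. 61.106133, -97.399567
3. -79.359089, -36.292683
4. -0.827700, 41.666317
5. -55.099967, 0.701565
6. -73.906927, 87.008241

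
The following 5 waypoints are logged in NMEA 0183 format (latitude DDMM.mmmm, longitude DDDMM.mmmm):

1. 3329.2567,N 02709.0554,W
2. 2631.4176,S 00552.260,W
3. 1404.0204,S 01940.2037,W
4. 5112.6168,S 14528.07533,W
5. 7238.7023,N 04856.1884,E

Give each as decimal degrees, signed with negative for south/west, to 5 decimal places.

1. 33.48761, -27.15092
2. -26.52363, -5.87100
3. -14.06701, -19.67006
4. -51.21028, -145.46792
5. 72.64504, 48.93647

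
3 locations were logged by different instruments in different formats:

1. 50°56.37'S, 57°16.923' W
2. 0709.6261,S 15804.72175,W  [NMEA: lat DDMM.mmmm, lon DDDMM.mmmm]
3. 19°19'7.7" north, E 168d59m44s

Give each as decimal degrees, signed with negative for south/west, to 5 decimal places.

1. -50.93950, -57.28205
2. -7.16044, -158.07870
3. 19.31881, 168.99556

Point 1:
  φ: 50 + 56.37/60 = 50.939500
  S ⇒ negate
  Lon: 16.923′ = 0.282050°; total 57.282050
  hemisphere W, so the sign is −
Point 2:
  Latitude: split at 2 digits → 07° and 9.6261′; 7 + 9.6261/60 = 7.160435
  S → negative
  λ: split at 3 digits → 158° and 4.72175′; 158 + 4.72175/60 = 158.078696
  hemisphere W, so the sign is −
Point 3:
  φ: 19° + 19/60 + 7.7/3600 = 19 + 0.316667 + 0.002139 = 19.318806
  N ⇒ keep positive
  Lon: 168° + 59/60 + 44/3600 = 168 + 0.983333 + 0.012222 = 168.995556
  E ⇒ keep positive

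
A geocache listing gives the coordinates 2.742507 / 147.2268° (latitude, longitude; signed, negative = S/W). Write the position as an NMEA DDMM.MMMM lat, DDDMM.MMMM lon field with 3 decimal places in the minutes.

0244.550,N / 14713.608,E

φ: minutes = (2.742507 − 2) × 60 = 44.55042
Lon: fractional part 0.226800 → 13.60800 minutes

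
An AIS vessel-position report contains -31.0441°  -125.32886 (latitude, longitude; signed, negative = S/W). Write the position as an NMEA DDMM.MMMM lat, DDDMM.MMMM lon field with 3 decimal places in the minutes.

3102.646,S / 12519.732,W

Latitude is negative → S; |value| = 31.044100
Latitude: fractional part 0.044100 → 2.64600 minutes
Longitude is negative → W; |value| = 125.328860
Lon: minutes = (125.328860 − 125) × 60 = 19.73160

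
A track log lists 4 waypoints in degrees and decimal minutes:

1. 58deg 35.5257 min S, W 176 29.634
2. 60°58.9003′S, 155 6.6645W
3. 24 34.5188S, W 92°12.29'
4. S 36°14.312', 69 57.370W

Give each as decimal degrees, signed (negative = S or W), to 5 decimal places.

1. -58.59210, -176.49390
2. -60.98167, -155.11108
3. -24.57531, -92.20483
4. -36.23853, -69.95617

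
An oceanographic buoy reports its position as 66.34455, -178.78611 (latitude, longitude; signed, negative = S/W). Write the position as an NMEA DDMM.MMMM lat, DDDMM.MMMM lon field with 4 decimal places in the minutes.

6620.6730,N / 17847.1666,W

φ: fractional part 0.344550 → 20.673000 minutes
Longitude is negative → W; |value| = 178.786110
Lon: 178° + 0.786110 × 60 = 178° 47.166600′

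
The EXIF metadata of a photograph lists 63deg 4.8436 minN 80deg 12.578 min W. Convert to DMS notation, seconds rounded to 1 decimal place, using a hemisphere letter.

63°04′50.6″ N, 80°12′34.7″ W

φ: fractional minutes 0.84360 × 60 = 50.616″
λ: 12.57800′ → 12′ and 0.57800 × 60 = 34.680″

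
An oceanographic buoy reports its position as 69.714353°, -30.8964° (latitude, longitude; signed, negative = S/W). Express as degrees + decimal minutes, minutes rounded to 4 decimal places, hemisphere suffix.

69° 42.8612′ N, 30° 53.7840′ W

Lat: minutes = (69.714353 − 69) × 60 = 42.861180
Longitude is negative → W; |value| = 30.896400
Lon: 30° + 0.896400 × 60 = 30° 53.784000′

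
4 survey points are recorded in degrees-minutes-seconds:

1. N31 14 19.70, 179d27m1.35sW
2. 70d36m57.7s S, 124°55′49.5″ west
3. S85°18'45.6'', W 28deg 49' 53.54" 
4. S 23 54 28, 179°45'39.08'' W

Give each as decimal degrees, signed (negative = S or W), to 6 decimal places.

Point 1:
  φ: 31 + 14/60 + 19.7/3600 = 31.2388056
  N → positive
  λ: 27′ + 1.35″ = 27.02250′; 179 + 27.02250/60 = 179.4503750
  W ⇒ negate
Point 2:
  Lat: 36′ + 57.7″ = 36.96167′; 70 + 36.96167/60 = 70.6160278
  hemisphere S, so the sign is −
  Longitude: 124 + 55/60 + 49.5/3600 = 124.9304167
  W ⇒ negate
Point 3:
  Latitude: 18′ + 45.6″ = 18.76000′; 85 + 18.76000/60 = 85.3126667
  S ⇒ negate
  Longitude: 49′ + 53.54″ = 49.89233′; 28 + 49.89233/60 = 28.8315389
  W → negative
Point 4:
  φ: 23° + 54/60 + 28/3600 = 23 + 0.900000 + 0.007778 = 23.9077778
  hemisphere S, so the sign is −
  λ: 179° + 45/60 + 39.08/3600 = 179 + 0.750000 + 0.010856 = 179.7608556
  hemisphere W, so the sign is −

1. 31.238806, -179.450375
2. -70.616028, -124.930417
3. -85.312667, -28.831539
4. -23.907778, -179.760856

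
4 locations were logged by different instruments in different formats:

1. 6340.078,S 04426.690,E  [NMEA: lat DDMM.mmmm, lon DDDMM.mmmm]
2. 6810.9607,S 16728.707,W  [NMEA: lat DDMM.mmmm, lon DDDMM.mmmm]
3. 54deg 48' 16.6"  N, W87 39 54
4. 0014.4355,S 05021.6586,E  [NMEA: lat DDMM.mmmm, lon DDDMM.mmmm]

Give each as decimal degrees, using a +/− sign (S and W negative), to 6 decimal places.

Point 1:
  Lat: split at 2 digits → 63° and 40.078′; 63 + 40.078/60 = 63.6679667
  S → negative
  λ: split at 3 digits → 044° and 26.69′; 44 + 26.69/60 = 44.4448333
  E ⇒ keep positive
Point 2:
  Lat: split at 2 digits → 68° and 10.9607′; 68 + 10.9607/60 = 68.1826783
  S ⇒ negate
  Lon: degrees = first 3 digits = 167, minutes = 28.707; 167 + 28.707/60 = 167.4784500
  W ⇒ negate
Point 3:
  Lat: 54 + 48/60 + 16.6/3600 = 54.8046111
  N ⇒ keep positive
  Lon: 39′ + 54″ = 39.90000′; 87 + 39.90000/60 = 87.6650000
  W → negative
Point 4:
  φ: split at 2 digits → 00° and 14.4355′; 0 + 14.4355/60 = 0.2405917
  hemisphere S, so the sign is −
  λ: degrees = first 3 digits = 50, minutes = 21.6586; 50 + 21.6586/60 = 50.3609767
  E ⇒ keep positive

1. -63.667967, 44.444833
2. -68.182678, -167.478450
3. 54.804611, -87.665000
4. -0.240592, 50.360977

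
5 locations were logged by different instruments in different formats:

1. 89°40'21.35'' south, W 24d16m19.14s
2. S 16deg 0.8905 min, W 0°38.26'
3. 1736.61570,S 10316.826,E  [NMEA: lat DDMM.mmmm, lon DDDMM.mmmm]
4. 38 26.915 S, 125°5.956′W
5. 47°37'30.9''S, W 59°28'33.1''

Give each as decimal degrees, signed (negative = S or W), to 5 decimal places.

1. -89.67260, -24.27198
2. -16.01484, -0.63767
3. -17.61026, 103.28043
4. -38.44858, -125.09927
5. -47.62525, -59.47586

Point 1:
  Latitude: 89 + 40/60 + 21.35/3600 = 89.672597
  hemisphere S, so the sign is −
  Lon: 24 + 16/60 + 19.14/3600 = 24.271983
  W → negative
Point 2:
  Lat: 0.8905′ = 0.014842°; total 16.014842
  hemisphere S, so the sign is −
  Longitude: 0 + 38.26/60 = 0.637667
  W ⇒ negate
Point 3:
  Lat: degrees = first 2 digits = 17, minutes = 36.6157; 17 + 36.6157/60 = 17.610262
  hemisphere S, so the sign is −
  Lon: degrees = first 3 digits = 103, minutes = 16.826; 103 + 16.826/60 = 103.280433
  E ⇒ keep positive
Point 4:
  Lat: 38 + 26.915/60 = 38.448583
  S → negative
  λ: 5.956′ = 0.099267°; total 125.099267
  hemisphere W, so the sign is −
Point 5:
  Latitude: 47 + 37/60 + 30.9/3600 = 47.625250
  S ⇒ negate
  Longitude: 28′ + 33.1″ = 28.55167′; 59 + 28.55167/60 = 59.475861
  W → negative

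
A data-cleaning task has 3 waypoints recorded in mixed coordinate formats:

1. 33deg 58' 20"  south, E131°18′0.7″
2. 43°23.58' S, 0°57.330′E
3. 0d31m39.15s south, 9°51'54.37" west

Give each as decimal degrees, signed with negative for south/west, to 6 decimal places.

1. -33.972222, 131.300194
2. -43.393000, 0.955500
3. -0.527542, -9.865103

Point 1:
  Lat: 33 + 58/60 + 20/3600 = 33.9722222
  hemisphere S, so the sign is −
  Lon: 18′ + 0.7″ = 18.01167′; 131 + 18.01167/60 = 131.3001944
  E ⇒ keep positive
Point 2:
  φ: 23.58′ = 0.393000°; total 43.3930000
  hemisphere S, so the sign is −
  Lon: 0 + 57.33/60 = 0.9555000
  E → positive
Point 3:
  Latitude: 0° + 31/60 + 39.15/3600 = 0 + 0.516667 + 0.010875 = 0.5275417
  S → negative
  Lon: 51′ + 54.37″ = 51.90617′; 9 + 51.90617/60 = 9.8651028
  hemisphere W, so the sign is −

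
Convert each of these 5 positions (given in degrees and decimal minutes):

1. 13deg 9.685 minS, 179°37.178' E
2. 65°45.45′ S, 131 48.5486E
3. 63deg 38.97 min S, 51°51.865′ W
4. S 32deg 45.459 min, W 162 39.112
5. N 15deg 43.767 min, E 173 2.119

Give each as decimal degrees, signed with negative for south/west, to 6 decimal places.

1. -13.161417, 179.619633
2. -65.757500, 131.809143
3. -63.649500, -51.864417
4. -32.757650, -162.651867
5. 15.729450, 173.035317

Point 1:
  Lat: 13 + 9.685/60 = 13.1614167
  hemisphere S, so the sign is −
  Longitude: 37.178′ = 0.619633°; total 179.6196333
  E → positive
Point 2:
  φ: 45.45′ = 0.757500°; total 65.7575000
  S → negative
  Lon: 131 + 48.5486/60 = 131.8091433
  E → positive
Point 3:
  φ: 63 + 38.97/60 = 63.6495000
  hemisphere S, so the sign is −
  Lon: 51 + 51.865/60 = 51.8644167
  W ⇒ negate
Point 4:
  φ: 32 + 45.459/60 = 32.7576500
  hemisphere S, so the sign is −
  Lon: 162 + 39.112/60 = 162.6518667
  W ⇒ negate
Point 5:
  φ: 15 + 43.767/60 = 15.7294500
  N ⇒ keep positive
  Lon: 2.119′ = 0.035317°; total 173.0353167
  E → positive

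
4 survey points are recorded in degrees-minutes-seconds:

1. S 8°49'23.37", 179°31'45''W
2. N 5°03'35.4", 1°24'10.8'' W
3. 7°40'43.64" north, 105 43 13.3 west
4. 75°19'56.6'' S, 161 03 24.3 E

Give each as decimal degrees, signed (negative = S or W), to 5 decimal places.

1. -8.82316, -179.52917
2. 5.05983, -1.40300
3. 7.67879, -105.72036
4. -75.33239, 161.05675

Point 1:
  φ: 8° + 49/60 + 23.37/3600 = 8 + 0.816667 + 0.006492 = 8.823158
  S ⇒ negate
  λ: 179 + 31/60 + 45/3600 = 179.529167
  hemisphere W, so the sign is −
Point 2:
  Latitude: 5° + 3/60 + 35.4/3600 = 5 + 0.050000 + 0.009833 = 5.059833
  N → positive
  Longitude: 24′ + 10.8″ = 24.18000′; 1 + 24.18000/60 = 1.403000
  W → negative
Point 3:
  Latitude: 7 + 40/60 + 43.64/3600 = 7.678789
  N ⇒ keep positive
  λ: 43′ + 13.3″ = 43.22167′; 105 + 43.22167/60 = 105.720361
  W ⇒ negate
Point 4:
  Latitude: 19′ + 56.6″ = 19.94333′; 75 + 19.94333/60 = 75.332389
  S → negative
  Lon: 161° + 3/60 + 24.3/3600 = 161 + 0.050000 + 0.006750 = 161.056750
  E → positive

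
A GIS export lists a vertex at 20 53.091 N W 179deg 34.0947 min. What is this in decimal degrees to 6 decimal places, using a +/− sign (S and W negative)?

φ: 53.091′ = 0.884850°; total 20.8848500
N ⇒ keep positive
λ: 34.0947′ = 0.568245°; total 179.5682450
hemisphere W, so the sign is −

20.884850, -179.568245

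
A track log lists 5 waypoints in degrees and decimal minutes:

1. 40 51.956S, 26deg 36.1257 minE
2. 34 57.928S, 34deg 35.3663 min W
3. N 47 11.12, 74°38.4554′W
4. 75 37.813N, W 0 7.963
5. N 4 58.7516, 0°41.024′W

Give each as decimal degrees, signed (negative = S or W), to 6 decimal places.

1. -40.865933, 26.602095
2. -34.965467, -34.589438
3. 47.185333, -74.640923
4. 75.630217, -0.132717
5. 4.979193, -0.683733

Point 1:
  Lat: 51.956′ = 0.865933°; total 40.8659333
  hemisphere S, so the sign is −
  Longitude: 26 + 36.1257/60 = 26.6020950
  E ⇒ keep positive
Point 2:
  Lat: 34 + 57.928/60 = 34.9654667
  hemisphere S, so the sign is −
  λ: 35.3663′ = 0.589438°; total 34.5894383
  W → negative
Point 3:
  Latitude: 11.12′ = 0.185333°; total 47.1853333
  N ⇒ keep positive
  λ: 74 + 38.4554/60 = 74.6409233
  W ⇒ negate
Point 4:
  Latitude: 37.813′ = 0.630217°; total 75.6302167
  N ⇒ keep positive
  Lon: 7.963′ = 0.132717°; total 0.1327167
  W → negative
Point 5:
  Latitude: 4 + 58.7516/60 = 4.9791933
  N → positive
  Lon: 0 + 41.024/60 = 0.6837333
  W ⇒ negate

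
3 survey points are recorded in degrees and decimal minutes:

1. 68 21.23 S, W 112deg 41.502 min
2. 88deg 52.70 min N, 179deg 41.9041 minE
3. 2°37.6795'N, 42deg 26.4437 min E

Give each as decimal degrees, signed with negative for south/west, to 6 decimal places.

Point 1:
  Latitude: 21.23′ = 0.353833°; total 68.3538333
  S ⇒ negate
  λ: 41.502′ = 0.691700°; total 112.6917000
  W → negative
Point 2:
  Lat: 52.7′ = 0.878333°; total 88.8783333
  N → positive
  λ: 179 + 41.9041/60 = 179.6984017
  E ⇒ keep positive
Point 3:
  φ: 37.6795′ = 0.627992°; total 2.6279917
  N → positive
  Longitude: 42 + 26.4437/60 = 42.4407283
  E → positive

1. -68.353833, -112.691700
2. 88.878333, 179.698402
3. 2.627992, 42.440728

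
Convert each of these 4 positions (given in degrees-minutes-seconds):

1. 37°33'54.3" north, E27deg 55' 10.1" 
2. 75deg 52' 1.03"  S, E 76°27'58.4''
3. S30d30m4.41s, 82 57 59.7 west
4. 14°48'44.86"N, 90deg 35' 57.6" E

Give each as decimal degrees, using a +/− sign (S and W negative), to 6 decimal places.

1. 37.565083, 27.919472
2. -75.866953, 76.466222
3. -30.501225, -82.966583
4. 14.812461, 90.599333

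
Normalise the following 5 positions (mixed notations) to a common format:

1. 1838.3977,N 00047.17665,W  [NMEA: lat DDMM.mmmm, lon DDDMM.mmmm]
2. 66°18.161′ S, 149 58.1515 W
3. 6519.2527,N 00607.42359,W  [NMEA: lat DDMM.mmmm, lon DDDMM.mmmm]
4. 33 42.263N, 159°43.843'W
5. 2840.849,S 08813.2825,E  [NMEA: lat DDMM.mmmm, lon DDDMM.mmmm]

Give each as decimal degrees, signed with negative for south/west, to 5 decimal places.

Point 1:
  Latitude: split at 2 digits → 18° and 38.3977′; 18 + 38.3977/60 = 18.639962
  N ⇒ keep positive
  Lon: split at 3 digits → 000° and 47.17665′; 0 + 47.17665/60 = 0.786278
  hemisphere W, so the sign is −
Point 2:
  Latitude: 18.161′ = 0.302683°; total 66.302683
  S → negative
  Lon: 58.1515′ = 0.969192°; total 149.969192
  W → negative
Point 3:
  Lat: split at 2 digits → 65° and 19.2527′; 65 + 19.2527/60 = 65.320878
  N → positive
  Longitude: degrees = first 3 digits = 6, minutes = 7.42359; 6 + 7.42359/60 = 6.123727
  W → negative
Point 4:
  φ: 42.263′ = 0.704383°; total 33.704383
  N ⇒ keep positive
  Lon: 43.843′ = 0.730717°; total 159.730717
  W ⇒ negate
Point 5:
  φ: split at 2 digits → 28° and 40.849′; 28 + 40.849/60 = 28.680817
  S → negative
  Longitude: split at 3 digits → 088° and 13.2825′; 88 + 13.2825/60 = 88.221375
  E → positive

1. 18.63996, -0.78628
2. -66.30268, -149.96919
3. 65.32088, -6.12373
4. 33.70438, -159.73072
5. -28.68082, 88.22138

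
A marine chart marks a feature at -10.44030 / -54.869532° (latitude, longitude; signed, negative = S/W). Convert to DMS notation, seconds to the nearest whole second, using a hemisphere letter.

10°26′25″ S, 54°52′10″ W

Latitude is negative → S; |value| = 10.440300
Lat: 0.440300 × 60 = 26.41800′ → 26′, remainder × 60 = 25.08″
Longitude is negative → W; |value| = 54.869532
Longitude: 0.869532 × 60 = 52.17192′ → 52′, remainder × 60 = 10.32″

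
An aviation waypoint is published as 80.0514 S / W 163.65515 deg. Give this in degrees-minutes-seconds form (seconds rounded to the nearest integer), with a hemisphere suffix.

Lat: 0.051400° → 3.08400′; 0.08400 × 60 = 5.04″
Lon: 0.655150 × 60 = 39.30900′ → 39′, remainder × 60 = 18.54″

80°03′5″ S, 163°39′19″ W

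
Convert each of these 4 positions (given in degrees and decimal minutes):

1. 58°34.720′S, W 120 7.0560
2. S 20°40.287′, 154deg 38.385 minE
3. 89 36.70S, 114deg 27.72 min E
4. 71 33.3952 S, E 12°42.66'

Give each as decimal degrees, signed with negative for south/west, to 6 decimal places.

1. -58.578667, -120.117600
2. -20.671450, 154.639750
3. -89.611667, 114.462000
4. -71.556587, 12.711000

Point 1:
  Latitude: 58 + 34.72/60 = 58.5786667
  hemisphere S, so the sign is −
  Lon: 7.056′ = 0.117600°; total 120.1176000
  hemisphere W, so the sign is −
Point 2:
  Latitude: 20 + 40.287/60 = 20.6714500
  S ⇒ negate
  Longitude: 38.385′ = 0.639750°; total 154.6397500
  E ⇒ keep positive
Point 3:
  Latitude: 36.7′ = 0.611667°; total 89.6116667
  hemisphere S, so the sign is −
  Longitude: 27.72′ = 0.462000°; total 114.4620000
  E ⇒ keep positive
Point 4:
  Latitude: 33.3952′ = 0.556587°; total 71.5565867
  S → negative
  λ: 42.66′ = 0.711000°; total 12.7110000
  E ⇒ keep positive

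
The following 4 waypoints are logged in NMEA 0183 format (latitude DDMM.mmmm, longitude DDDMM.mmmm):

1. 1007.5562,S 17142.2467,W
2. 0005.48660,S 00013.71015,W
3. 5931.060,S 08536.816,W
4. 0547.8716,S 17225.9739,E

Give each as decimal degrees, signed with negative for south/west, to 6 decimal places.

1. -10.125937, -171.704112
2. -0.091443, -0.228503
3. -59.517667, -85.613600
4. -5.797860, 172.432898

Point 1:
  Latitude: split at 2 digits → 10° and 7.5562′; 10 + 7.5562/60 = 10.1259367
  S ⇒ negate
  Longitude: split at 3 digits → 171° and 42.2467′; 171 + 42.2467/60 = 171.7041117
  W → negative
Point 2:
  φ: split at 2 digits → 00° and 5.4866′; 0 + 5.4866/60 = 0.0914433
  S ⇒ negate
  λ: split at 3 digits → 000° and 13.71015′; 0 + 13.71015/60 = 0.2285025
  W ⇒ negate
Point 3:
  Lat: split at 2 digits → 59° and 31.06′; 59 + 31.06/60 = 59.5176667
  S ⇒ negate
  Lon: degrees = first 3 digits = 85, minutes = 36.816; 85 + 36.816/60 = 85.6136000
  hemisphere W, so the sign is −
Point 4:
  Lat: degrees = first 2 digits = 5, minutes = 47.8716; 5 + 47.8716/60 = 5.7978600
  hemisphere S, so the sign is −
  Lon: split at 3 digits → 172° and 25.9739′; 172 + 25.9739/60 = 172.4328983
  E → positive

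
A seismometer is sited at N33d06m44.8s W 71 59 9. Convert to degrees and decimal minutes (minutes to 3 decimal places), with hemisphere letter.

φ: 6 + 44.8/60 = 6.74667′
Longitude: 59 + 9/60 = 59.15000′

33° 6.747′ N, 71° 59.150′ W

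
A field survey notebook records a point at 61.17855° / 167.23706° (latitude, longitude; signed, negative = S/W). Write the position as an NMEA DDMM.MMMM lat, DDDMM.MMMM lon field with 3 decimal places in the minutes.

Lat: minutes = (61.178550 − 61) × 60 = 10.71300
Lon: fractional part 0.237060 → 14.22360 minutes

6110.713,N / 16714.224,E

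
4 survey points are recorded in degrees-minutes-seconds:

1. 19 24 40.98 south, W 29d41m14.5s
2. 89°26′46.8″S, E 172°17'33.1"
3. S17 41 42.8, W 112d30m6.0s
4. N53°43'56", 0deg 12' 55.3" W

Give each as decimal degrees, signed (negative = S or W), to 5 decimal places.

1. -19.41138, -29.68736
2. -89.44633, 172.29253
3. -17.69522, -112.50167
4. 53.73222, -0.21536

Point 1:
  Lat: 19° + 24/60 + 40.98/3600 = 19 + 0.400000 + 0.011383 = 19.411383
  S ⇒ negate
  λ: 29° + 41/60 + 14.5/3600 = 29 + 0.683333 + 0.004028 = 29.687361
  hemisphere W, so the sign is −
Point 2:
  φ: 26′ + 46.8″ = 26.78000′; 89 + 26.78000/60 = 89.446333
  hemisphere S, so the sign is −
  Lon: 17′ + 33.1″ = 17.55167′; 172 + 17.55167/60 = 172.292528
  E → positive
Point 3:
  Latitude: 17° + 41/60 + 42.8/3600 = 17 + 0.683333 + 0.011889 = 17.695222
  S → negative
  Longitude: 112° + 30/60 + 6/3600 = 112 + 0.500000 + 0.001667 = 112.501667
  W → negative
Point 4:
  φ: 53° + 43/60 + 56/3600 = 53 + 0.716667 + 0.015556 = 53.732222
  N → positive
  λ: 0 + 12/60 + 55.3/3600 = 0.215361
  W ⇒ negate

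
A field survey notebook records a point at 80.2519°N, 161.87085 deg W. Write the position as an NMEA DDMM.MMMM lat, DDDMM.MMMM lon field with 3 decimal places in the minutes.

8015.114,N / 16152.251,W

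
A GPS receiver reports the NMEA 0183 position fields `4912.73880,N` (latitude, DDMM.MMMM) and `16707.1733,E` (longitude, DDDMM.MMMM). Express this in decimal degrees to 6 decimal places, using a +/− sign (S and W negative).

49.212313, 167.119555

φ: split at 2 digits → 49° and 12.7388′; 49 + 12.7388/60 = 49.2123133
N → positive
Lon: degrees = first 3 digits = 167, minutes = 7.1733; 167 + 7.1733/60 = 167.1195550
E → positive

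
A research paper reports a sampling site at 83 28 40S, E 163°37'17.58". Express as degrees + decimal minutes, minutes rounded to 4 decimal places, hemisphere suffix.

83° 28.6667′ S, 163° 37.2930′ E

Lat: seconds/60 = 0.66667; minutes = 28 + 0.66667 = 28.666667
Lon: seconds/60 = 0.29300; minutes = 37 + 0.29300 = 37.293000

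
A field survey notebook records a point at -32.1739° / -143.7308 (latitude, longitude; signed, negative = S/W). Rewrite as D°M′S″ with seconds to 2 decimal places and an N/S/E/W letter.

32°10′26.04″ S, 143°43′50.88″ W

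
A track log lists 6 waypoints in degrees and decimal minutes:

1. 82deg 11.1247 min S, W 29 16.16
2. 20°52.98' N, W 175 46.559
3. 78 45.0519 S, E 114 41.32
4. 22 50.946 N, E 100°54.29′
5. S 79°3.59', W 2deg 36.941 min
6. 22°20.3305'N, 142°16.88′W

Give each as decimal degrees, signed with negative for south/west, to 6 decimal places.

Point 1:
  Latitude: 82 + 11.1247/60 = 82.1854117
  S ⇒ negate
  Lon: 29 + 16.16/60 = 29.2693333
  W → negative
Point 2:
  φ: 52.98′ = 0.883000°; total 20.8830000
  N ⇒ keep positive
  Lon: 175 + 46.559/60 = 175.7759833
  W ⇒ negate
Point 3:
  φ: 78 + 45.0519/60 = 78.7508650
  hemisphere S, so the sign is −
  Longitude: 41.32′ = 0.688667°; total 114.6886667
  E → positive
Point 4:
  Lat: 22 + 50.946/60 = 22.8491000
  N ⇒ keep positive
  Lon: 54.29′ = 0.904833°; total 100.9048333
  E → positive
Point 5:
  Lat: 79 + 3.59/60 = 79.0598333
  S ⇒ negate
  Longitude: 36.941′ = 0.615683°; total 2.6156833
  W → negative
Point 6:
  φ: 20.3305′ = 0.338842°; total 22.3388417
  N → positive
  Longitude: 142 + 16.88/60 = 142.2813333
  W ⇒ negate

1. -82.185412, -29.269333
2. 20.883000, -175.775983
3. -78.750865, 114.688667
4. 22.849100, 100.904833
5. -79.059833, -2.615683
6. 22.338842, -142.281333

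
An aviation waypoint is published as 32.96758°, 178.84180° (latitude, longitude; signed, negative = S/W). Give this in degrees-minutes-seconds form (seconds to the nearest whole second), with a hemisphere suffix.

32°58′3″ N, 178°50′30″ E

Latitude: whole degrees 32; 58.05480′ → 58′ and 3.29″
Lon: whole degrees 178; 50.50800′ → 50′ and 30.48″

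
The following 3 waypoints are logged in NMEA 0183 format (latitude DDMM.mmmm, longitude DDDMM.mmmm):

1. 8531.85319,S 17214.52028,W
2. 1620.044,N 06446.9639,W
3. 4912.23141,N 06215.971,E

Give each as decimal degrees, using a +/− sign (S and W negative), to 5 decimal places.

Point 1:
  Lat: degrees = first 2 digits = 85, minutes = 31.85319; 85 + 31.85319/60 = 85.530887
  S ⇒ negate
  λ: split at 3 digits → 172° and 14.52028′; 172 + 14.52028/60 = 172.242005
  W → negative
Point 2:
  Latitude: degrees = first 2 digits = 16, minutes = 20.044; 16 + 20.044/60 = 16.334067
  N ⇒ keep positive
  Longitude: split at 3 digits → 064° and 46.9639′; 64 + 46.9639/60 = 64.782732
  W → negative
Point 3:
  Latitude: split at 2 digits → 49° and 12.23141′; 49 + 12.23141/60 = 49.203857
  N → positive
  Lon: split at 3 digits → 062° and 15.971′; 62 + 15.971/60 = 62.266183
  E ⇒ keep positive

1. -85.53089, -172.24200
2. 16.33407, -64.78273
3. 49.20386, 62.26618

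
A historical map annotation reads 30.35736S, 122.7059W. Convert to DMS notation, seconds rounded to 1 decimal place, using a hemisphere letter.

30°21′26.5″ S, 122°42′21.2″ W

Latitude: whole degrees 30; 21.44160′ → 21′ and 26.496″
Lon: 0.705900° → 42.35400′; 0.35400 × 60 = 21.240″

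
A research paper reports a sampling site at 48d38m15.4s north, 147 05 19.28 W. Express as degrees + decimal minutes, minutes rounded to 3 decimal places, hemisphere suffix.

Latitude: seconds/60 = 0.25667; minutes = 38 + 0.25667 = 38.25667
Lon: seconds/60 = 0.32133; minutes = 5 + 0.32133 = 5.32133

48° 38.257′ N, 147° 5.321′ W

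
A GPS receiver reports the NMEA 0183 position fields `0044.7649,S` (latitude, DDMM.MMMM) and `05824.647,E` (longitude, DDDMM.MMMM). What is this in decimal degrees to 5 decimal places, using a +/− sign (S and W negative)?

-0.74608, 58.41078

φ: degrees = first 2 digits = 0, minutes = 44.7649; 0 + 44.7649/60 = 0.746082
S ⇒ negate
Lon: degrees = first 3 digits = 58, minutes = 24.647; 58 + 24.647/60 = 58.410783
E → positive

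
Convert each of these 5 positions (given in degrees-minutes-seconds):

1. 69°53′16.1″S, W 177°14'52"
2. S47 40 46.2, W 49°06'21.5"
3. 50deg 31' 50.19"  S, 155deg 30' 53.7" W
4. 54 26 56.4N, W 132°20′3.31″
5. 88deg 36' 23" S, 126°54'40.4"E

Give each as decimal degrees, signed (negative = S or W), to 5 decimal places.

Point 1:
  Lat: 53′ + 16.1″ = 53.26833′; 69 + 53.26833/60 = 69.887806
  S ⇒ negate
  Longitude: 14′ + 52″ = 14.86667′; 177 + 14.86667/60 = 177.247778
  W → negative
Point 2:
  Lat: 47 + 40/60 + 46.2/3600 = 47.679500
  hemisphere S, so the sign is −
  Longitude: 49° + 6/60 + 21.5/3600 = 49 + 0.100000 + 0.005972 = 49.105972
  W ⇒ negate
Point 3:
  Latitude: 50 + 31/60 + 50.19/3600 = 50.530608
  S ⇒ negate
  λ: 30′ + 53.7″ = 30.89500′; 155 + 30.89500/60 = 155.514917
  hemisphere W, so the sign is −
Point 4:
  Lat: 26′ + 56.4″ = 26.94000′; 54 + 26.94000/60 = 54.449000
  N ⇒ keep positive
  Longitude: 132 + 20/60 + 3.31/3600 = 132.334253
  W ⇒ negate
Point 5:
  Lat: 88 + 36/60 + 23/3600 = 88.606389
  S → negative
  λ: 54′ + 40.4″ = 54.67333′; 126 + 54.67333/60 = 126.911222
  E ⇒ keep positive

1. -69.88781, -177.24778
2. -47.67950, -49.10597
3. -50.53061, -155.51492
4. 54.44900, -132.33425
5. -88.60639, 126.91122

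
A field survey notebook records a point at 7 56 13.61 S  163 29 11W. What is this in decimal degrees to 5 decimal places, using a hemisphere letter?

φ: 7° + 56/60 + 13.61/3600 = 7 + 0.933333 + 0.003781 = 7.937114
Longitude: 29′ + 11″ = 29.18333′; 163 + 29.18333/60 = 163.486389

7.93711° S, 163.48639° W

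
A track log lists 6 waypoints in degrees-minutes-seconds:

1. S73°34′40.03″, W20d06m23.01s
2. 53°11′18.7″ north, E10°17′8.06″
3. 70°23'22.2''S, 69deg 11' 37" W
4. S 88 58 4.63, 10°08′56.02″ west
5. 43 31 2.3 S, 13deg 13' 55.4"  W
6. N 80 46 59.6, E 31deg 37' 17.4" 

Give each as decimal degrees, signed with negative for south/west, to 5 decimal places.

1. -73.57779, -20.10639
2. 53.18853, 10.28557
3. -70.38950, -69.19361
4. -88.96795, -10.14889
5. -43.51731, -13.23206
6. 80.78322, 31.62150

Point 1:
  Latitude: 34′ + 40.03″ = 34.66717′; 73 + 34.66717/60 = 73.577786
  hemisphere S, so the sign is −
  Longitude: 20 + 6/60 + 23.01/3600 = 20.106392
  hemisphere W, so the sign is −
Point 2:
  φ: 11′ + 18.7″ = 11.31167′; 53 + 11.31167/60 = 53.188528
  N ⇒ keep positive
  Lon: 10 + 17/60 + 8.06/3600 = 10.285572
  E ⇒ keep positive
Point 3:
  Latitude: 70 + 23/60 + 22.2/3600 = 70.389500
  hemisphere S, so the sign is −
  Longitude: 69° + 11/60 + 37/3600 = 69 + 0.183333 + 0.010278 = 69.193611
  W ⇒ negate
Point 4:
  Lat: 88 + 58/60 + 4.63/3600 = 88.967953
  hemisphere S, so the sign is −
  λ: 10° + 8/60 + 56.02/3600 = 10 + 0.133333 + 0.015561 = 10.148894
  W ⇒ negate
Point 5:
  Lat: 31′ + 2.3″ = 31.03833′; 43 + 31.03833/60 = 43.517306
  hemisphere S, so the sign is −
  λ: 13° + 13/60 + 55.4/3600 = 13 + 0.216667 + 0.015389 = 13.232056
  W → negative
Point 6:
  φ: 80 + 46/60 + 59.6/3600 = 80.783222
  N ⇒ keep positive
  Longitude: 31 + 37/60 + 17.4/3600 = 31.621500
  E → positive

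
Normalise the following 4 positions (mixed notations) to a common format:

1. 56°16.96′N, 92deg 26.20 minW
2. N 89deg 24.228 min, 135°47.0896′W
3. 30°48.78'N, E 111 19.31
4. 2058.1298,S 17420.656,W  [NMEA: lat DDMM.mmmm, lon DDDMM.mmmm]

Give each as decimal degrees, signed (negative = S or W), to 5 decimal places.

Point 1:
  φ: 56 + 16.96/60 = 56.282667
  N → positive
  Longitude: 92 + 26.2/60 = 92.436667
  W ⇒ negate
Point 2:
  Lat: 24.228′ = 0.403800°; total 89.403800
  N → positive
  λ: 135 + 47.0896/60 = 135.784827
  hemisphere W, so the sign is −
Point 3:
  φ: 48.78′ = 0.813000°; total 30.813000
  N → positive
  Lon: 111 + 19.31/60 = 111.321833
  E ⇒ keep positive
Point 4:
  Lat: split at 2 digits → 20° and 58.1298′; 20 + 58.1298/60 = 20.968830
  S → negative
  λ: degrees = first 3 digits = 174, minutes = 20.656; 174 + 20.656/60 = 174.344267
  W ⇒ negate

1. 56.28267, -92.43667
2. 89.40380, -135.78483
3. 30.81300, 111.32183
4. -20.96883, -174.34427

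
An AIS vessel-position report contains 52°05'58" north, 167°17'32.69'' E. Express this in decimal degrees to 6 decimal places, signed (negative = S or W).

52.099444, 167.292414

φ: 5′ + 58″ = 5.96667′; 52 + 5.96667/60 = 52.0994444
N → positive
λ: 17′ + 32.69″ = 17.54483′; 167 + 17.54483/60 = 167.2924139
E → positive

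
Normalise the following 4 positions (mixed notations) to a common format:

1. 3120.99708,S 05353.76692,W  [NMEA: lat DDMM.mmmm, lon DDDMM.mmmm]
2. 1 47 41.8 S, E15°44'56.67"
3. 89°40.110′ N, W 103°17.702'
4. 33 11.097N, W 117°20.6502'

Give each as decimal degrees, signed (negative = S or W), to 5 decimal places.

1. -31.34995, -53.89612
2. -1.79494, 15.74908
3. 89.66850, -103.29503
4. 33.18495, -117.34417

Point 1:
  Lat: split at 2 digits → 31° and 20.99708′; 31 + 20.99708/60 = 31.349951
  hemisphere S, so the sign is −
  Lon: split at 3 digits → 053° and 53.76692′; 53 + 53.76692/60 = 53.896115
  W → negative
Point 2:
  Latitude: 47′ + 41.8″ = 47.69667′; 1 + 47.69667/60 = 1.794944
  S → negative
  λ: 15° + 44/60 + 56.67/3600 = 15 + 0.733333 + 0.015742 = 15.749075
  E ⇒ keep positive
Point 3:
  φ: 89 + 40.11/60 = 89.668500
  N → positive
  λ: 103 + 17.702/60 = 103.295033
  hemisphere W, so the sign is −
Point 4:
  Lat: 33 + 11.097/60 = 33.184950
  N ⇒ keep positive
  Longitude: 20.6502′ = 0.344170°; total 117.344170
  W ⇒ negate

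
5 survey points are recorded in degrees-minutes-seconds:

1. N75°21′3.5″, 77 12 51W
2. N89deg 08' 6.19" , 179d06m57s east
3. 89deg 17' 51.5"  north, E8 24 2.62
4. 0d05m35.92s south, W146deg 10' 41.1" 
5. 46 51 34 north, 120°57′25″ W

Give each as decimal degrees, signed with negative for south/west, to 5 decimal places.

1. 75.35097, -77.21417
2. 89.13505, 179.11583
3. 89.29764, 8.40073
4. -0.09331, -146.17808
5. 46.85944, -120.95694

Point 1:
  φ: 21′ + 3.5″ = 21.05833′; 75 + 21.05833/60 = 75.350972
  N → positive
  λ: 12′ + 51″ = 12.85000′; 77 + 12.85000/60 = 77.214167
  hemisphere W, so the sign is −
Point 2:
  Lat: 89 + 8/60 + 6.19/3600 = 89.135053
  N → positive
  λ: 179 + 6/60 + 57/3600 = 179.115833
  E → positive
Point 3:
  φ: 89° + 17/60 + 51.5/3600 = 89 + 0.283333 + 0.014306 = 89.297639
  N → positive
  λ: 8° + 24/60 + 2.62/3600 = 8 + 0.400000 + 0.000728 = 8.400728
  E → positive
Point 4:
  Lat: 5′ + 35.92″ = 5.59867′; 0 + 5.59867/60 = 0.093311
  S → negative
  Lon: 146° + 10/60 + 41.1/3600 = 146 + 0.166667 + 0.011417 = 146.178083
  W ⇒ negate
Point 5:
  φ: 51′ + 34″ = 51.56667′; 46 + 51.56667/60 = 46.859444
  N → positive
  λ: 120° + 57/60 + 25/3600 = 120 + 0.950000 + 0.006944 = 120.956944
  hemisphere W, so the sign is −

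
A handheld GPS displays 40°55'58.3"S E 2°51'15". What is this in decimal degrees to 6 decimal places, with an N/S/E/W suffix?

φ: 40° + 55/60 + 58.3/3600 = 40 + 0.916667 + 0.016194 = 40.9328611
Longitude: 51′ + 15″ = 51.25000′; 2 + 51.25000/60 = 2.8541667

40.932861° S, 2.854167° E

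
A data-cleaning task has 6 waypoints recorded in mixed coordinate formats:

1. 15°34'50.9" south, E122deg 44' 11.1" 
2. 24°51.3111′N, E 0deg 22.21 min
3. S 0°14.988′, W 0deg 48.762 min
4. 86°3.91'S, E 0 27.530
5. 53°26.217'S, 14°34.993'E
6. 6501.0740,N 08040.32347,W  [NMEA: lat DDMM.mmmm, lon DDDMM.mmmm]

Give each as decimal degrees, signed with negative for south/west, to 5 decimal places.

1. -15.58081, 122.73642
2. 24.85519, 0.37017
3. -0.24980, -0.81270
4. -86.06517, 0.45883
5. -53.43695, 14.58322
6. 65.01790, -80.67206

Point 1:
  Latitude: 15° + 34/60 + 50.9/3600 = 15 + 0.566667 + 0.014139 = 15.580806
  hemisphere S, so the sign is −
  Lon: 122 + 44/60 + 11.1/3600 = 122.736417
  E → positive
Point 2:
  Latitude: 24 + 51.3111/60 = 24.855185
  N ⇒ keep positive
  λ: 0 + 22.21/60 = 0.370167
  E ⇒ keep positive
Point 3:
  Lat: 14.988′ = 0.249800°; total 0.249800
  S → negative
  λ: 0 + 48.762/60 = 0.812700
  hemisphere W, so the sign is −
Point 4:
  φ: 3.91′ = 0.065167°; total 86.065167
  S ⇒ negate
  Longitude: 27.53′ = 0.458833°; total 0.458833
  E → positive
Point 5:
  φ: 26.217′ = 0.436950°; total 53.436950
  S → negative
  Longitude: 14 + 34.993/60 = 14.583217
  E → positive
Point 6:
  Latitude: degrees = first 2 digits = 65, minutes = 1.074; 65 + 1.074/60 = 65.017900
  N ⇒ keep positive
  λ: split at 3 digits → 080° and 40.32347′; 80 + 40.32347/60 = 80.672058
  W ⇒ negate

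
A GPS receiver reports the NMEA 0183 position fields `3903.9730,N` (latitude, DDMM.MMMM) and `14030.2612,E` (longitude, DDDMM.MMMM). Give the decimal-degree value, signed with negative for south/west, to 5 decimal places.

39.06622, 140.50435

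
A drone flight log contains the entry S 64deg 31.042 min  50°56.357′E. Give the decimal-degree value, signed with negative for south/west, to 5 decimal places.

-64.51737, 50.93928

φ: 31.042′ = 0.517367°; total 64.517367
S → negative
Lon: 56.357′ = 0.939283°; total 50.939283
E → positive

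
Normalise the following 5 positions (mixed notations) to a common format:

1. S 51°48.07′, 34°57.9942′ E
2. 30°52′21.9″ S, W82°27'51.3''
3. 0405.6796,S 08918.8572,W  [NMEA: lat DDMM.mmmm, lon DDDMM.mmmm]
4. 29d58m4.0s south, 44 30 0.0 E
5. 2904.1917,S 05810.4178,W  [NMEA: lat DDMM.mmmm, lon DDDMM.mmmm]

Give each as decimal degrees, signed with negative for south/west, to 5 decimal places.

1. -51.80117, 34.96657
2. -30.87275, -82.46425
3. -4.09466, -89.31429
4. -29.96778, 44.50000
5. -29.06986, -58.17363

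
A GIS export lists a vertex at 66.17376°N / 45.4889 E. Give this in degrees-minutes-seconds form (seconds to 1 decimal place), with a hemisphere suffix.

66°10′25.5″ N, 45°29′20.0″ E

Lat: 0.173760° → 10.42560′; 0.42560 × 60 = 25.536″
Longitude: 0.488900° → 29.33400′; 0.33400 × 60 = 20.040″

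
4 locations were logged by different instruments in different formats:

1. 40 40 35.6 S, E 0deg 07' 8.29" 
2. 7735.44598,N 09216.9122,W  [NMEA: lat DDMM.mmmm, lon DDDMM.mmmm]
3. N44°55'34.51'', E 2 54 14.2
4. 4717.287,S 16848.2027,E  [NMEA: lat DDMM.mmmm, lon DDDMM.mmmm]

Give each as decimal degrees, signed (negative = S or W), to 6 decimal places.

Point 1:
  Lat: 40 + 40/60 + 35.6/3600 = 40.6765556
  S → negative
  λ: 0° + 7/60 + 8.29/3600 = 0 + 0.116667 + 0.002303 = 0.1189694
  E ⇒ keep positive
Point 2:
  Lat: split at 2 digits → 77° and 35.44598′; 77 + 35.44598/60 = 77.5907663
  N ⇒ keep positive
  λ: split at 3 digits → 092° and 16.9122′; 92 + 16.9122/60 = 92.2818700
  W ⇒ negate
Point 3:
  Lat: 55′ + 34.51″ = 55.57517′; 44 + 55.57517/60 = 44.9262528
  N ⇒ keep positive
  Longitude: 54′ + 14.2″ = 54.23667′; 2 + 54.23667/60 = 2.9039444
  E → positive
Point 4:
  φ: split at 2 digits → 47° and 17.287′; 47 + 17.287/60 = 47.2881167
  S → negative
  λ: degrees = first 3 digits = 168, minutes = 48.2027; 168 + 48.2027/60 = 168.8033783
  E ⇒ keep positive

1. -40.676556, 0.118969
2. 77.590766, -92.281870
3. 44.926253, 2.903944
4. -47.288117, 168.803378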